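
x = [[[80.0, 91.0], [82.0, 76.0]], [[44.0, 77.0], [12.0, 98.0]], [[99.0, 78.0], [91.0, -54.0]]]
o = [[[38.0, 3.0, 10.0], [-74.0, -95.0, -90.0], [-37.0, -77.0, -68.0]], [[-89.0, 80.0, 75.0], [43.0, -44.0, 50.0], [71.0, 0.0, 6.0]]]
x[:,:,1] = [[91.0, 76.0], [77.0, 98.0], [78.0, -54.0]]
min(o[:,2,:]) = -77.0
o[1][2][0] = 71.0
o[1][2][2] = 6.0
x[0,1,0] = 82.0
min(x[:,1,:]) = -54.0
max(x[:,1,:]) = 98.0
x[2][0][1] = 78.0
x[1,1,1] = 98.0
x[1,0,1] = 77.0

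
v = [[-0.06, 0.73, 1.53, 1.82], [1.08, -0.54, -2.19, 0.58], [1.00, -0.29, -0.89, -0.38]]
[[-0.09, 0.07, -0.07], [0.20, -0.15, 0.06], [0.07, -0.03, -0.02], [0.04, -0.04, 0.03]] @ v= [[0.01, -0.08, -0.23, -0.10], [-0.11, 0.21, 0.58, 0.25], [-0.06, 0.07, 0.19, 0.12], [-0.02, 0.04, 0.12, 0.04]]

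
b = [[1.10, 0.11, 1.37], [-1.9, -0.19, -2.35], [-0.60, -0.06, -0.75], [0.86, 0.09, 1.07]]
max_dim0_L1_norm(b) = 5.54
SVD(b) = [[-0.45, -0.49, 0.39], [0.78, -0.61, -0.07], [0.25, 0.51, -0.31], [-0.35, -0.36, -0.86]] @ diag([3.8841008810687234, 0.006929811468116839, 0.003510469225656762]) @ [[-0.63,-0.06,-0.78], [0.78,-0.13,-0.62], [-0.06,-0.99,0.13]]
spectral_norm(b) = 3.88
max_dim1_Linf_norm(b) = 2.35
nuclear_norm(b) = 3.89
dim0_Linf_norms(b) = [1.9, 0.19, 2.35]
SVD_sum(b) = [[1.1, 0.11, 1.37], [-1.90, -0.19, -2.35], [-0.6, -0.06, -0.75], [0.86, 0.09, 1.07]] + [[-0.00, 0.0, 0.00],[-0.0, 0.00, 0.00],[0.00, -0.00, -0.00],[-0.0, 0.00, 0.0]] + [[-0.0, -0.00, 0.00], [0.00, 0.00, -0.0], [0.00, 0.0, -0.00], [0.0, 0.0, -0.0]]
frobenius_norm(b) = 3.88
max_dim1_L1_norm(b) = 4.44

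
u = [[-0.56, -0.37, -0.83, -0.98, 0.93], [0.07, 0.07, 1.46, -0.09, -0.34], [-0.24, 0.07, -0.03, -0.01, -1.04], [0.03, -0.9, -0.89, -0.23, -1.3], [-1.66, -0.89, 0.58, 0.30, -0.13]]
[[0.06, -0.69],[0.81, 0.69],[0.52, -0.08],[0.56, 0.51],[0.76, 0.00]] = u @ [[-0.26,0.64], [-0.23,-0.83], [0.43,0.46], [-0.63,0.13], [-0.46,-0.14]]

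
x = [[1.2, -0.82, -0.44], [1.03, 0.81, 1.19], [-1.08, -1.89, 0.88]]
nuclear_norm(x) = 5.56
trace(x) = 2.89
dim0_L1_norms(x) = [3.31, 3.52, 2.51]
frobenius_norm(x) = 3.31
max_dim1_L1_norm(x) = 3.85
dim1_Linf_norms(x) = [1.2, 1.19, 1.89]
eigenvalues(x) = [(1.74+0j), (0.58+1.74j), (0.58-1.74j)]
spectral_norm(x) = 2.51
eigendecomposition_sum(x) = [[(1.21+0j), 0.05+0.00j, (-0.55+0j)], [(-0.16-0j), (-0.01-0j), 0.07-0.00j], [(-1.17-0j), -0.05-0.00j, 0.53-0.00j]] + [[-0.00+0.29j, (-0.44+0.12j), 0.06+0.29j], [0.60-0.11j, (0.41+0.83j), (0.56-0.23j)], [0.05+0.64j, (-0.92+0.33j), 0.17+0.61j]] + [[(-0-0.29j), -0.44-0.12j, 0.06-0.29j], [(0.6+0.11j), (0.41-0.83j), 0.56+0.23j], [(0.05-0.64j), (-0.92-0.33j), 0.17-0.61j]]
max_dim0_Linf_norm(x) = 1.89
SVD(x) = [[-0.04, 0.40, 0.92], [-0.45, -0.83, 0.34], [0.89, -0.4, 0.21]] @ diag([2.513716797009176, 1.5295315972454977, 1.5145167405682813]) @ [[-0.58, -0.80, 0.11], [0.04, -0.16, -0.99], [0.81, -0.57, 0.12]]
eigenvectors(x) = [[0.71+0.00j, 0.32+0.03j, (0.32-0.03j)], [-0.10+0.00j, -0.07-0.65j, -0.07+0.65j], [(-0.69+0j), 0.69+0.00j, (0.69-0j)]]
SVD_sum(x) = [[0.05, 0.07, -0.01], [0.66, 0.91, -0.12], [-1.31, -1.81, 0.24]] + [[0.02, -0.10, -0.6],[-0.05, 0.20, 1.25],[-0.02, 0.1, 0.60]] + [[1.12,  -0.79,  0.17], [0.42,  -0.3,  0.06], [0.26,  -0.18,  0.04]]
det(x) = 5.82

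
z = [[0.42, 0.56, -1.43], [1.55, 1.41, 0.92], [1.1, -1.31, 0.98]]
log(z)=[[0.15, -0.07, -1.08], [0.7, 0.66, 0.9], [1.18, -0.75, 0.97]]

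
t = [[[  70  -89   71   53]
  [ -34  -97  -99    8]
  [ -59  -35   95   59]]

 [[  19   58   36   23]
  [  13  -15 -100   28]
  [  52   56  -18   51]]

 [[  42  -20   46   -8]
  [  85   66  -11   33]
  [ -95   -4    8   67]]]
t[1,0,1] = 58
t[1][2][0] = 52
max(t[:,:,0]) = 85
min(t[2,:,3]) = -8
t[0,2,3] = 59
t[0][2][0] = -59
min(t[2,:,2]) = -11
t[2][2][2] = 8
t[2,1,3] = 33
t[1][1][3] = 28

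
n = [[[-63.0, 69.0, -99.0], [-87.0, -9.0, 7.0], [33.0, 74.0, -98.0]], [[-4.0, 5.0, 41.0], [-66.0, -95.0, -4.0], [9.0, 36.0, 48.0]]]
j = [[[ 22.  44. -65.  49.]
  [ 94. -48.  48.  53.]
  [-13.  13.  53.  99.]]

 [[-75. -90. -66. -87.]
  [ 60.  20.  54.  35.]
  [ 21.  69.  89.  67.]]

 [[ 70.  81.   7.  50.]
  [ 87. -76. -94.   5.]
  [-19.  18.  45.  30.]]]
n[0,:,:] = [[-63.0, 69.0, -99.0], [-87.0, -9.0, 7.0], [33.0, 74.0, -98.0]]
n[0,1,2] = 7.0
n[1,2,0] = 9.0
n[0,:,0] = [-63.0, -87.0, 33.0]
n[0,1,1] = -9.0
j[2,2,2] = 45.0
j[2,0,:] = [70.0, 81.0, 7.0, 50.0]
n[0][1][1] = -9.0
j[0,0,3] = 49.0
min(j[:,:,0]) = -75.0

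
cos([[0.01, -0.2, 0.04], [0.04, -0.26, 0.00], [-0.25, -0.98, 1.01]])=[[1.01, -0.01, -0.02], [0.0, 0.97, -0.00], [0.14, 0.31, 0.54]]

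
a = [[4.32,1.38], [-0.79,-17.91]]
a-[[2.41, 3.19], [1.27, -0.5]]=[[1.91, -1.81], [-2.06, -17.41]]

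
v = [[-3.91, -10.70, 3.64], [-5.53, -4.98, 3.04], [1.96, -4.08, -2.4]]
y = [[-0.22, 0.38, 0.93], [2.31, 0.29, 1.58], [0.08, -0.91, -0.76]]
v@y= [[-23.57, -7.90, -23.31], [-10.04, -6.31, -15.32], [-10.05, 1.75, -2.8]]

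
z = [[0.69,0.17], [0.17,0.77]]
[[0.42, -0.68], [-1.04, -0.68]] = z@[[1.0,-0.81], [-1.57,-0.70]]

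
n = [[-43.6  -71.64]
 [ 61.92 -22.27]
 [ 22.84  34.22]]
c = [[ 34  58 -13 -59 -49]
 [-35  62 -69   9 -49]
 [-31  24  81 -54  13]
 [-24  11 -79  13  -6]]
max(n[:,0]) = 61.92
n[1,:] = [61.92, -22.27]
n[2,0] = 22.84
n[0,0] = -43.6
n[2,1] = 34.22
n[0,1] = -71.64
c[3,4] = -6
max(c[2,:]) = 81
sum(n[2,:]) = 57.06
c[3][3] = 13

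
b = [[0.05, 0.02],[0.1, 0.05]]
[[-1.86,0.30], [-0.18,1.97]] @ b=[[-0.06, -0.02], [0.19, 0.09]]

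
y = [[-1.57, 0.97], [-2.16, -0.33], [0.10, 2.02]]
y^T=[[-1.57, -2.16, 0.1],[0.97, -0.33, 2.02]]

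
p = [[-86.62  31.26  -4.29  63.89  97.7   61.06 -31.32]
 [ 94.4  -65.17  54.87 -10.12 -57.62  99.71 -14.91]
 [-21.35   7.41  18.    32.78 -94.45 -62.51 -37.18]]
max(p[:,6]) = -14.91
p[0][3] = 63.89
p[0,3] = 63.89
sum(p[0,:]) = 131.68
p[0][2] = -4.29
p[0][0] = -86.62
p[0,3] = 63.89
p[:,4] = [97.7, -57.62, -94.45]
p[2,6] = -37.18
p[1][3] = -10.12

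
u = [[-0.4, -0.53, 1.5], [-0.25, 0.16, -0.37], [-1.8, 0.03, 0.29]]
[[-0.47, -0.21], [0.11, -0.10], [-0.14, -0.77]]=u @[[0.02, 0.42], [-0.14, -0.07], [-0.36, -0.05]]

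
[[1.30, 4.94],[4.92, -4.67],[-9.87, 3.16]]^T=[[1.3, 4.92, -9.87], [4.94, -4.67, 3.16]]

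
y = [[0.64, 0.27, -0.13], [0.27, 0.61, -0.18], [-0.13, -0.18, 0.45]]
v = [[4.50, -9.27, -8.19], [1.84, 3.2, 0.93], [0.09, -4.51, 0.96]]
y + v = [[5.14, -9.0, -8.32],[2.11, 3.81, 0.75],[-0.04, -4.69, 1.41]]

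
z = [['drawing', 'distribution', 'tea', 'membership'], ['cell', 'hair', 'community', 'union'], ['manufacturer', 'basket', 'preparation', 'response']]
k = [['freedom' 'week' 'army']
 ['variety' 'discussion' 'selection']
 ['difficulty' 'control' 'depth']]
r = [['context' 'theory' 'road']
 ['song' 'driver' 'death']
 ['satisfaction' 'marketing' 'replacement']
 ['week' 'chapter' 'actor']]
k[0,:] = ['freedom', 'week', 'army']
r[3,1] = 'chapter'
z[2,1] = 'basket'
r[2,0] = 'satisfaction'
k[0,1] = 'week'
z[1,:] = ['cell', 'hair', 'community', 'union']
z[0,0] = 'drawing'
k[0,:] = ['freedom', 'week', 'army']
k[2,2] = 'depth'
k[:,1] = ['week', 'discussion', 'control']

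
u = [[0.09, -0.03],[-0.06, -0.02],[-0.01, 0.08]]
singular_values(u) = [0.11, 0.08]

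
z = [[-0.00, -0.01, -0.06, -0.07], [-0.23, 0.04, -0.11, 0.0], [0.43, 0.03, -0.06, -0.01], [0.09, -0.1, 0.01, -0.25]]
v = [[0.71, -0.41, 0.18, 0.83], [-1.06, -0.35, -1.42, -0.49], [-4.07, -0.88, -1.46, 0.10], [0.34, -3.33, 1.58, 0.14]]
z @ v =[[0.23, 0.29, -0.01, -0.01],[0.24, 0.18, 0.06, -0.22],[0.51, -0.10, 0.11, 0.33],[0.04, 0.82, -0.25, 0.09]]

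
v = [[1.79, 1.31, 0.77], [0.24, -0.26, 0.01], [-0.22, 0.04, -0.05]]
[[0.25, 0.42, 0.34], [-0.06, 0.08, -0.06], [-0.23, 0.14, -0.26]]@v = [[0.47,  0.23,  0.18], [-0.08,  -0.1,  -0.04], [-0.32,  -0.35,  -0.16]]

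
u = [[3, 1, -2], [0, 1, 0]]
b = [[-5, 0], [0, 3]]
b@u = [[-15, -5, 10], [0, 3, 0]]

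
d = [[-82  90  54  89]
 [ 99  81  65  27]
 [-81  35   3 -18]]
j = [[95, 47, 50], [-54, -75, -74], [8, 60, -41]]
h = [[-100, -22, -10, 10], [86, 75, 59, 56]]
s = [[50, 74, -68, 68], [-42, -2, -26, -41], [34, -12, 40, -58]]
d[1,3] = 27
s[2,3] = -58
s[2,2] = 40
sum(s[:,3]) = -31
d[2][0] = -81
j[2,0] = 8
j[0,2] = 50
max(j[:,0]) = 95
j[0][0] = 95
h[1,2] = 59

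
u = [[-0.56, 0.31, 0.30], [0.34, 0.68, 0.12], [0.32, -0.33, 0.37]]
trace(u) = 0.49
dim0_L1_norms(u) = [1.22, 1.32, 0.79]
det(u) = -0.29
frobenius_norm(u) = 1.20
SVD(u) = [[-0.6,0.61,0.53], [-0.67,-0.74,0.09], [0.44,-0.30,0.85]] @ diag([0.8299775564325543, 0.7187074410005673, 0.48466160366658034]) @ [[0.3, -0.95, -0.12], [-0.96, -0.29, -0.03], [0.01, -0.12, 0.99]]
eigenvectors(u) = [[(0.92+0j), 0.04-0.12j, (0.04+0.12j)], [(-0.19+0j), (-0.49-0.45j), (-0.49+0.45j)], [(-0.33+0j), (0.73+0j), (0.73-0j)]]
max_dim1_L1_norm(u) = 1.17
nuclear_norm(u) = 2.03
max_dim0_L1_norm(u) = 1.32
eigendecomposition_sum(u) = [[(-0.64-0j),(0.18-0j),0.15+0.00j], [0.13+0.00j,(-0.04+0j),(-0.03-0j)], [(0.23+0j),(-0.06+0j),-0.05-0.00j]] + [[0.04+0.00j, (0.07+0.05j), (0.07-0.02j)], [0.10-0.18j, 0.36-0.21j, 0.08-0.37j], [(0.05+0.22j), (-0.13+0.43j), (0.21+0.36j)]] + [[(0.04-0j), (0.07-0.05j), 0.07+0.02j], [(0.1+0.18j), (0.36+0.21j), 0.08+0.37j], [(0.05-0.22j), -0.13-0.43j, (0.21-0.36j)]]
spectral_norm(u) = 0.83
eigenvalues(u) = [(-0.73+0j), (0.61+0.15j), (0.61-0.15j)]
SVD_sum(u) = [[-0.15, 0.47, 0.06],[-0.17, 0.53, 0.07],[0.11, -0.35, -0.04]] + [[-0.42, -0.13, -0.01],[0.50, 0.16, 0.01],[0.21, 0.06, 0.01]] + [[0.0, -0.03, 0.25], [0.00, -0.00, 0.04], [0.00, -0.05, 0.41]]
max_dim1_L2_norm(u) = 0.77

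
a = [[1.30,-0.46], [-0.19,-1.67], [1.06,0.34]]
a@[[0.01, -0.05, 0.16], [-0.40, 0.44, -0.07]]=[[0.2, -0.27, 0.24], [0.67, -0.73, 0.09], [-0.13, 0.10, 0.15]]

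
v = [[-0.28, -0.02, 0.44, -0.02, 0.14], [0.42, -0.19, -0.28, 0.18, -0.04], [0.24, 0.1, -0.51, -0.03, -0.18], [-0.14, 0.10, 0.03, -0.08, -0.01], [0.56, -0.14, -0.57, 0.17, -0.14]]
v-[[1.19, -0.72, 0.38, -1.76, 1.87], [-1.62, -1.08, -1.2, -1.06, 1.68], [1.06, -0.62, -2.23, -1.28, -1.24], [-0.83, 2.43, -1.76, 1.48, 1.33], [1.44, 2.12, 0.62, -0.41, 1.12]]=[[-1.47, 0.7, 0.06, 1.74, -1.73], [2.04, 0.89, 0.92, 1.24, -1.72], [-0.82, 0.72, 1.72, 1.25, 1.06], [0.69, -2.33, 1.79, -1.56, -1.34], [-0.88, -2.26, -1.19, 0.58, -1.26]]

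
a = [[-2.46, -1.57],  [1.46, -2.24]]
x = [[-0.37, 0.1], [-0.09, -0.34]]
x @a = [[1.06, 0.36], [-0.28, 0.90]]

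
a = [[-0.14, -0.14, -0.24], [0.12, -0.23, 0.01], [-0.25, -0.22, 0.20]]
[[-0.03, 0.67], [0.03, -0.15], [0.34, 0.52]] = a @ [[-0.53, -2.37], [-0.36, -0.63], [0.65, -1.05]]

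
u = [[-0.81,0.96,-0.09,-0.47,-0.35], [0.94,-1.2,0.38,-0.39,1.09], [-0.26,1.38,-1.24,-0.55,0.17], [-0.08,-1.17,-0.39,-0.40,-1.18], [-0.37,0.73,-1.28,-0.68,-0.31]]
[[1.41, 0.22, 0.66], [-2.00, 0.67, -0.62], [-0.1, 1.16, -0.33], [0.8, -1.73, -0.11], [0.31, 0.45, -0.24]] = u@[[-0.92,-0.83,-0.92], [0.28,0.08,-0.03], [0.54,-0.46,0.43], [-0.21,0.02,-0.0], [-1.00,1.59,0.04]]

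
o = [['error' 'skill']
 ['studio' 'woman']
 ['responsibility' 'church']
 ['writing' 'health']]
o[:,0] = ['error', 'studio', 'responsibility', 'writing']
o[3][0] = 'writing'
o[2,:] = ['responsibility', 'church']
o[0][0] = 'error'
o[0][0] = 'error'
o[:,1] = ['skill', 'woman', 'church', 'health']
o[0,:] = ['error', 'skill']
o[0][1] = 'skill'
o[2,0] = 'responsibility'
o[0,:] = ['error', 'skill']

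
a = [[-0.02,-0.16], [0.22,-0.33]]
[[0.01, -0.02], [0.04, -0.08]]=a@[[0.09, -0.12], [-0.07, 0.15]]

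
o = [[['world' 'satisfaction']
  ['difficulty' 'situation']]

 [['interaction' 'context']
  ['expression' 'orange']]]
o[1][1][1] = 'orange'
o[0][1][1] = 'situation'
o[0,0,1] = 'satisfaction'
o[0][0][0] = 'world'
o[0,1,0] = 'difficulty'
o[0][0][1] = 'satisfaction'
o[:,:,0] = [['world', 'difficulty'], ['interaction', 'expression']]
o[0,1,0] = 'difficulty'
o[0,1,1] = 'situation'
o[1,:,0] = ['interaction', 'expression']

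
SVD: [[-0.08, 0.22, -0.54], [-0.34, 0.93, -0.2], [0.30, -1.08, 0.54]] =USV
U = [[-0.26, 0.87, 0.42], [-0.6, -0.49, 0.64], [0.76, -0.08, 0.65]]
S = [1.64, 0.46, 0.06]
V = [[0.27, -0.87, 0.41], [0.16, -0.38, -0.91], [-0.95, -0.31, -0.03]]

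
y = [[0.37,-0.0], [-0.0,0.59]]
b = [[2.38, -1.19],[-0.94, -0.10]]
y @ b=[[0.88, -0.44], [-0.55, -0.06]]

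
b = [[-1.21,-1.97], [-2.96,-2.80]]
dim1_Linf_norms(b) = [1.97, 2.96]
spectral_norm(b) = 4.66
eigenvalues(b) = [0.54, -4.55]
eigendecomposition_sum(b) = [[0.35,-0.21], [-0.31,0.18]] + [[-1.56, -1.76],  [-2.65, -2.98]]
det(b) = -2.44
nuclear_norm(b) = 5.18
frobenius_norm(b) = 4.68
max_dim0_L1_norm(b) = 4.77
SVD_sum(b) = [[-1.55,-1.66], [-2.77,-2.97]] + [[0.34, -0.31], [-0.19, 0.17]]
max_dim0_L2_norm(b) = 3.42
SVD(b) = [[-0.49, -0.87], [-0.87, 0.49]] @ diag([4.65522870557547, 0.5248292091586886]) @ [[0.68, 0.73], [-0.73, 0.68]]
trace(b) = -4.01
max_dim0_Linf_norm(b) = 2.96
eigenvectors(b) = [[0.75, 0.51], [-0.66, 0.86]]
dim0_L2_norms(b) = [3.2, 3.42]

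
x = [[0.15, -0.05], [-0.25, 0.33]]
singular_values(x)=[0.43, 0.09]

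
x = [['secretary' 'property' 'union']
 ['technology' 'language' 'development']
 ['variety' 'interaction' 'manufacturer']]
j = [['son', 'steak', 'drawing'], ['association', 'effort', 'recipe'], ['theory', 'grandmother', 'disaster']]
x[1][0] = 'technology'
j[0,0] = 'son'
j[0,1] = 'steak'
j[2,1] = 'grandmother'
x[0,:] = ['secretary', 'property', 'union']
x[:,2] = ['union', 'development', 'manufacturer']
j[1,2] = 'recipe'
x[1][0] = 'technology'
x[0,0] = 'secretary'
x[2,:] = ['variety', 'interaction', 'manufacturer']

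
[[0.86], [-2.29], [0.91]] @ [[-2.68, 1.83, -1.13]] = [[-2.30, 1.57, -0.97], [6.14, -4.19, 2.59], [-2.44, 1.67, -1.03]]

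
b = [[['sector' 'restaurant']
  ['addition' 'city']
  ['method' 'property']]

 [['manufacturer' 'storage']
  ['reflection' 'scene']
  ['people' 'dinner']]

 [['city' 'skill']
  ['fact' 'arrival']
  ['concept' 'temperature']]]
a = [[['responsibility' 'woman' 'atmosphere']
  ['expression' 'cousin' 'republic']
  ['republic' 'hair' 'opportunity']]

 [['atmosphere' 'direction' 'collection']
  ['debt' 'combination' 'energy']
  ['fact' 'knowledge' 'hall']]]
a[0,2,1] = 'hair'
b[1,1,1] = 'scene'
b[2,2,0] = 'concept'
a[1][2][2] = 'hall'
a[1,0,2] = 'collection'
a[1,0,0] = 'atmosphere'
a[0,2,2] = 'opportunity'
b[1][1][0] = 'reflection'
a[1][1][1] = 'combination'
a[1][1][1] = 'combination'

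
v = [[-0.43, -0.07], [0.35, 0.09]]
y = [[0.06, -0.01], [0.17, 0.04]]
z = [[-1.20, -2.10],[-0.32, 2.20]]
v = z @ y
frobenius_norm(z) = 3.29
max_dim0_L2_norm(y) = 0.18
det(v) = -0.01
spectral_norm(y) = 0.18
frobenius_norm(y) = 0.18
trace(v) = -0.34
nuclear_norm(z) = 4.17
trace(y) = 0.10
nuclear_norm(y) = 0.21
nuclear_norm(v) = 0.59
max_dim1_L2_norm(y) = 0.17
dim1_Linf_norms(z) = [2.1, 2.2]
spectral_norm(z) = 3.11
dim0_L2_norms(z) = [1.24, 3.04]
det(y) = 0.00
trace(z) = 1.00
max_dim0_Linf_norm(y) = 0.17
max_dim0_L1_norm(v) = 0.78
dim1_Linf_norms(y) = [0.06, 0.17]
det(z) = -3.31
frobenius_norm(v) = 0.57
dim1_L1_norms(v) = [0.5, 0.44]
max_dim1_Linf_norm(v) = 0.43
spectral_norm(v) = 0.57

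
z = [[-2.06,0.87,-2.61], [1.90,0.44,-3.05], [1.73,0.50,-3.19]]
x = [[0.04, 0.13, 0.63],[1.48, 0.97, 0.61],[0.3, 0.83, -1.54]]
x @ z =[[1.25, 0.41, -2.51], [-0.15, 2.02, -8.77], [-1.71, -0.14, 1.60]]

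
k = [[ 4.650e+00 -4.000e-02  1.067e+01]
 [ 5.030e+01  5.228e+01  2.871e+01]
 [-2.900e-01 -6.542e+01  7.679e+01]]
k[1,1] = 52.28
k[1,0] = 50.3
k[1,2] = 28.71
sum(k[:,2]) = 116.17000000000002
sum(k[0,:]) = 15.280000000000001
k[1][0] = 50.3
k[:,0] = [4.65, 50.3, -0.29]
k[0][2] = 10.67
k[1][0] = 50.3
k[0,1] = -0.04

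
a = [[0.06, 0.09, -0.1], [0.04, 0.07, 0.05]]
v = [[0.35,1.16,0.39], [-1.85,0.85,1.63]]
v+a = [[0.41, 1.25, 0.29], [-1.81, 0.92, 1.68]]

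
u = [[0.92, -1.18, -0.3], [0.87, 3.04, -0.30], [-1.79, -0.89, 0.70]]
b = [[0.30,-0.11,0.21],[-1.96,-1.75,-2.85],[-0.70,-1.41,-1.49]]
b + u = [[1.22, -1.29, -0.09], [-1.09, 1.29, -3.15], [-2.49, -2.3, -0.79]]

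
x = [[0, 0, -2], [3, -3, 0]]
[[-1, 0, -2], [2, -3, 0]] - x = [[-1, 0, 0], [-1, 0, 0]]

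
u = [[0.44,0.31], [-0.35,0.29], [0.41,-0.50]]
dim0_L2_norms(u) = [0.7, 0.66]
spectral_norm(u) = 0.79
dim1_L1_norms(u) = [0.75, 0.64, 0.91]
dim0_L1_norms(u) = [1.2, 1.1]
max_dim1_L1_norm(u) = 0.91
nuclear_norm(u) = 1.33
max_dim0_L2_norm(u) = 0.7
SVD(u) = [[-0.17, -0.98], [0.57, 0.01], [-0.8, 0.21]] @ diag([0.7933659477726682, 0.5338262572361683]) @ [[-0.76, 0.65], [-0.65, -0.76]]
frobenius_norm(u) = 0.96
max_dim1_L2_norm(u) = 0.65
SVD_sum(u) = [[0.10,-0.09], [-0.35,0.30], [0.48,-0.41]] + [[0.34,0.4], [-0.00,-0.01], [-0.07,-0.09]]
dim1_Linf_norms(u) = [0.44, 0.35, 0.5]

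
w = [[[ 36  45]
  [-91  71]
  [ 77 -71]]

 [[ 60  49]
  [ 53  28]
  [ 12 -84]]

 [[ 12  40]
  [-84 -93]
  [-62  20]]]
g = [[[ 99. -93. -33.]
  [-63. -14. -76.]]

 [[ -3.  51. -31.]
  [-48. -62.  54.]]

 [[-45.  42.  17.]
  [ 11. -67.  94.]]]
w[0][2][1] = -71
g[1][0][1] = 51.0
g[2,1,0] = 11.0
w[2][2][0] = -62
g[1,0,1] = 51.0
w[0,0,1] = 45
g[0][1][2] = -76.0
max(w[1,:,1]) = 49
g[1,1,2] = 54.0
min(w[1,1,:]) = 28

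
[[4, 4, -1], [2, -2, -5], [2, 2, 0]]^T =[[4, 2, 2], [4, -2, 2], [-1, -5, 0]]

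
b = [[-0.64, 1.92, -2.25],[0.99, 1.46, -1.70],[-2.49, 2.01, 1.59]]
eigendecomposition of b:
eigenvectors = [[-0.83+0.00j,0.56+0.08j,(0.56-0.08j)],[(-0.03+0j),(0.78+0j),(0.78-0j)],[-0.55+0.00j,(-0.03-0.27j),(-0.03+0.27j)]]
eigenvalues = [(-2.06+0j), (2.23+0.69j), (2.23-0.69j)]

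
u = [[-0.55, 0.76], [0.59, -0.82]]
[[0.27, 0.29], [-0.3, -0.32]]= u @ [[0.04, -0.02], [0.39, 0.37]]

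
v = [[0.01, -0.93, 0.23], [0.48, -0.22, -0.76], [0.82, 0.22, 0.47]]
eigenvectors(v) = [[-0.12-0.59j, -0.12+0.59j, 0.52+0.00j], [-0.66+0.00j, (-0.66-0j), -0.31+0.00j], [(-0.17+0.41j), -0.17-0.41j, (0.8+0j)]]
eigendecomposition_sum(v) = [[(-0.13+0.32j), -0.39-0.06j, (-0.07-0.23j)], [(0.32+0.2j), (-0.15+0.41j), -0.27+0.03j], [0.21-0.15j, 0.22+0.20j, -0.05+0.18j]] + [[(-0.13-0.32j), -0.39+0.06j, -0.07+0.23j], [0.32-0.20j, -0.15-0.41j, (-0.27-0.03j)], [(0.21+0.15j), (0.22-0.2j), (-0.05-0.18j)]] + [[(0.26-0j), -0.14-0.00j, (0.37-0j)],[(-0.16+0j), 0.09+0.00j, -0.22+0.00j],[0.40-0.00j, (-0.22-0j), (0.57-0j)]]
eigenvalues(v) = [(-0.33+0.91j), (-0.33-0.91j), (0.92+0j)]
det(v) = 0.86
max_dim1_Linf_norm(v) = 0.93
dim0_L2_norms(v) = [0.95, 0.98, 0.92]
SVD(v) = [[0.66, -0.35, -0.66], [0.19, -0.78, 0.6], [-0.73, -0.52, -0.45]] @ diag([1.0124053687428347, 0.9295186494540706, 0.9094121451013099]) @ [[-0.49, -0.81, -0.33], [-0.86, 0.41, 0.29], [-0.1, 0.43, -0.9]]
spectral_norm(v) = 1.01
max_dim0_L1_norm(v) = 1.46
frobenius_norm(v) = 1.65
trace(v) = 0.26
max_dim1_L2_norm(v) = 0.97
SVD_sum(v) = [[-0.33, -0.54, -0.22], [-0.09, -0.15, -0.06], [0.36, 0.59, 0.24]] + [[0.28, -0.13, -0.09], [0.63, -0.30, -0.21], [0.42, -0.2, -0.14]] + [[0.06,-0.26,0.54], [-0.05,0.23,-0.49], [0.04,-0.17,0.37]]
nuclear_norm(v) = 2.85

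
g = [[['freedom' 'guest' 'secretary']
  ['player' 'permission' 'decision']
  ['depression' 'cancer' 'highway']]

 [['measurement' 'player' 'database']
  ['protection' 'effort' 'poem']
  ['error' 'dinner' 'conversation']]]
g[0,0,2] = 'secretary'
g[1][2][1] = 'dinner'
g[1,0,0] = 'measurement'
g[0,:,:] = [['freedom', 'guest', 'secretary'], ['player', 'permission', 'decision'], ['depression', 'cancer', 'highway']]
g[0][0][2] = 'secretary'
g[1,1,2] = 'poem'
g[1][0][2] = 'database'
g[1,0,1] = 'player'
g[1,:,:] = [['measurement', 'player', 'database'], ['protection', 'effort', 'poem'], ['error', 'dinner', 'conversation']]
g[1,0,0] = 'measurement'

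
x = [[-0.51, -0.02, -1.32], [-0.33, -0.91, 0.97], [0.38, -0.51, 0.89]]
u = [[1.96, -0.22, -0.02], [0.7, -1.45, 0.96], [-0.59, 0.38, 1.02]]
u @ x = [[-0.93, 0.17, -2.82], [0.49, 0.82, -1.48], [0.56, -0.85, 2.06]]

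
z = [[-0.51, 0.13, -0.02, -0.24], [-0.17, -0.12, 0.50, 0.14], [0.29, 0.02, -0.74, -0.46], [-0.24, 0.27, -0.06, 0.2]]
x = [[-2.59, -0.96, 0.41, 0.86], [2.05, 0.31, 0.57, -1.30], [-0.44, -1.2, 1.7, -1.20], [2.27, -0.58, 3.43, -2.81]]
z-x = [[2.08,1.09,-0.43,-1.10], [-2.22,-0.43,-0.07,1.44], [0.73,1.22,-2.44,0.74], [-2.51,0.85,-3.49,3.01]]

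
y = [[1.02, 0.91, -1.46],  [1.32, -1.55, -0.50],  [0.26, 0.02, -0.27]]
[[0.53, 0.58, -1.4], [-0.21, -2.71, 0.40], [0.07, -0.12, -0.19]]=y @[[0.08, -0.89, -0.26], [0.25, 1.10, -0.61], [-0.15, -0.33, 0.4]]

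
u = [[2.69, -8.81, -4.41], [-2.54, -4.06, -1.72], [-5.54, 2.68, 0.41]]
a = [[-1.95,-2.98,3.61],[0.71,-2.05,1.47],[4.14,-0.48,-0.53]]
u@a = [[-29.76, 12.16, -0.9],  [-5.05, 16.72, -14.23],  [14.4, 10.82, -16.28]]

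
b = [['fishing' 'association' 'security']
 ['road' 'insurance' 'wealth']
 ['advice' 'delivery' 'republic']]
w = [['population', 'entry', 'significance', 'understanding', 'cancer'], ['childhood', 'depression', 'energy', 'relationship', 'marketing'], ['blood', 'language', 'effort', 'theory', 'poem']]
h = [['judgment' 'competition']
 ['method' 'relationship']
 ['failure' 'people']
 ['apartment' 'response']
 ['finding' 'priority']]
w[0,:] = ['population', 'entry', 'significance', 'understanding', 'cancer']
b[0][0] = 'fishing'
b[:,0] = ['fishing', 'road', 'advice']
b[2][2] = 'republic'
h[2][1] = 'people'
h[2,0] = 'failure'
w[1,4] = 'marketing'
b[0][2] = 'security'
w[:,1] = ['entry', 'depression', 'language']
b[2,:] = ['advice', 'delivery', 'republic']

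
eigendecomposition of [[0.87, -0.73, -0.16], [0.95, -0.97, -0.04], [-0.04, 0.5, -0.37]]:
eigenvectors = [[-0.69, 0.54, -0.13],[-0.56, 0.51, -0.46],[-0.46, 0.67, 0.88]]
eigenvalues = [0.17, -0.02, -0.62]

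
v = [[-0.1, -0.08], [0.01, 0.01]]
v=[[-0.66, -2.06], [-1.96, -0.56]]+[[0.56, 1.98], [1.97, 0.57]]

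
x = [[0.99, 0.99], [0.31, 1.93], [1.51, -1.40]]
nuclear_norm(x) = 4.41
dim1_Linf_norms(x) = [0.99, 1.93, 1.51]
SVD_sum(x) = [[-0.13,0.81], [-0.29,1.84], [0.25,-1.6]] + [[1.12,  0.18],[0.6,  0.09],[1.26,  0.20]]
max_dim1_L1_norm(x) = 2.91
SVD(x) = [[-0.32, 0.63], [-0.72, 0.34], [0.62, 0.7]] @ diag([2.597987840541814, 1.8088004810915115]) @ [[0.16, -0.99], [0.99, 0.16]]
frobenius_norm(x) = 3.17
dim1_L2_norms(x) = [1.4, 1.95, 2.06]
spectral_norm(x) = 2.60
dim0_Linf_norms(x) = [1.51, 1.93]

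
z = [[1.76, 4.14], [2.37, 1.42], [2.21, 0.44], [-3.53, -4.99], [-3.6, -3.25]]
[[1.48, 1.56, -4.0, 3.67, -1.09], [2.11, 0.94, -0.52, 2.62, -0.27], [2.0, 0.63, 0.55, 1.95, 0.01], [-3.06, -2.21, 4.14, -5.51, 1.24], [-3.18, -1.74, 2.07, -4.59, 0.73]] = z @ [[0.91,0.23,0.48,0.77,0.06], [-0.03,0.28,-1.17,0.56,-0.29]]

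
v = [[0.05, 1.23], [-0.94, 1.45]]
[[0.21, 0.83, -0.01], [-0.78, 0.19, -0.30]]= v @ [[1.03, 0.79, 0.29], [0.13, 0.64, -0.02]]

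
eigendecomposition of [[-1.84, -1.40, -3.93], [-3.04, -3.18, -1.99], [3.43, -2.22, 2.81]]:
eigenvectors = [[-0.42+0.46j, (-0.42-0.46j), (0.47+0j)], [(-0.17-0.21j), (-0.17+0.21j), (0.88+0j)], [(0.73+0j), 0.73-0.00j, 0.05+0.00j]]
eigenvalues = [(1.34+2.8j), (1.34-2.8j), (-4.89+0j)]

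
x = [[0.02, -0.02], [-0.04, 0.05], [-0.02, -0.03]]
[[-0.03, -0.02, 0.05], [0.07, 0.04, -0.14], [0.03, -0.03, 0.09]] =x @[[-1.59, 0.23, -0.10], [0.04, 0.98, -2.79]]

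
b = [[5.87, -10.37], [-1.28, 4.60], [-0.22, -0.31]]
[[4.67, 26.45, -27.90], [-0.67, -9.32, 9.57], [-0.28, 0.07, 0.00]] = b@ [[1.06, 1.82, -2.12], [0.15, -1.52, 1.49]]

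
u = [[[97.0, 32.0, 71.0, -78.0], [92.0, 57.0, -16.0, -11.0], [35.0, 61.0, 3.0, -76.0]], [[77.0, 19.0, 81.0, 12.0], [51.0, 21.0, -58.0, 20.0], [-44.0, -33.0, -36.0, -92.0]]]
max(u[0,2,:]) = 61.0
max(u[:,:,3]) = 20.0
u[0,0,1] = 32.0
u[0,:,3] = [-78.0, -11.0, -76.0]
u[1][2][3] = -92.0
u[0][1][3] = -11.0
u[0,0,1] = 32.0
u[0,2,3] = -76.0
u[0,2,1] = 61.0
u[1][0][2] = 81.0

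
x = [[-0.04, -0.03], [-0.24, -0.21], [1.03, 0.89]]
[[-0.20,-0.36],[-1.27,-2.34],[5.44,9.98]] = x @ [[2.84, 5.24], [2.82, 5.15]]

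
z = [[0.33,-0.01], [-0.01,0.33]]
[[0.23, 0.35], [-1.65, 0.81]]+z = [[0.56, 0.34],[-1.66, 1.14]]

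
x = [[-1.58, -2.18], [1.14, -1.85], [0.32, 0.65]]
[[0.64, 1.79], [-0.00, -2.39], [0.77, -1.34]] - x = [[2.22,3.97],[-1.14,-0.54],[0.45,-1.99]]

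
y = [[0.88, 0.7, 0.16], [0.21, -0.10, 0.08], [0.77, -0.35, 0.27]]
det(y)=0.005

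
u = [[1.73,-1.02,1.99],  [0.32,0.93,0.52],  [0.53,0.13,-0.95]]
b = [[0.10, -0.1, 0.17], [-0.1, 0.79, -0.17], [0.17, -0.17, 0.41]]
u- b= [[1.63, -0.92, 1.82], [0.42, 0.14, 0.69], [0.36, 0.3, -1.36]]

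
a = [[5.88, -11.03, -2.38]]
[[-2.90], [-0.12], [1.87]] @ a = [[-17.05,31.99,6.9], [-0.71,1.32,0.29], [11.0,-20.63,-4.45]]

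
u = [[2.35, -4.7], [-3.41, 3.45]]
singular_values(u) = [7.06, 1.12]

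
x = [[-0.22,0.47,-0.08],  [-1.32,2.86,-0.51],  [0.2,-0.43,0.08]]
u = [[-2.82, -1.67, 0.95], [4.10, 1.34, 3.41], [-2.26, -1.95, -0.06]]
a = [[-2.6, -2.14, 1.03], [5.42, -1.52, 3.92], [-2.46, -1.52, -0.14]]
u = a + x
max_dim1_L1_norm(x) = 4.69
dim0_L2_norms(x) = [1.35, 2.93, 0.52]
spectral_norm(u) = 6.47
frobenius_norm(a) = 8.24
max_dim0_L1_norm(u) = 9.18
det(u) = -10.78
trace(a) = -4.26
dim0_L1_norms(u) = [9.18, 4.96, 4.42]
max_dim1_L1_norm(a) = 10.86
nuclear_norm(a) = 11.49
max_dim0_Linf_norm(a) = 5.42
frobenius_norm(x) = 3.27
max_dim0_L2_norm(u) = 5.47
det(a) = -9.37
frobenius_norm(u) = 7.13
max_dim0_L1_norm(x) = 3.76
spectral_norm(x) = 3.27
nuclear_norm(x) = 3.28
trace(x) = 2.72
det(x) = -0.00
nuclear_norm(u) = 9.97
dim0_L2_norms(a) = [6.5, 3.03, 4.06]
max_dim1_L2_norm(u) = 5.5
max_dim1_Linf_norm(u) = 4.1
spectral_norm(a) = 7.24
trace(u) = -1.54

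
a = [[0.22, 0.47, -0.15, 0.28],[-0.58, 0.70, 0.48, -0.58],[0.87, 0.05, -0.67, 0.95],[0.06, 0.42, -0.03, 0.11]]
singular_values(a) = [1.8, 0.92, 0.01, 0.0]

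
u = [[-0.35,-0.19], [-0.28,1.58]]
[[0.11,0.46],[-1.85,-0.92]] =u@[[0.30,-0.9], [-1.12,-0.74]]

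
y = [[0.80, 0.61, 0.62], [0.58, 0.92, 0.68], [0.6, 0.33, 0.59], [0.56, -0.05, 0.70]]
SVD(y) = [[-0.57, -0.07, 0.74],[-0.60, -0.57, -0.56],[-0.43, 0.21, 0.1],[-0.36, 0.79, -0.36]] @ diag([2.062206003982513, 0.6188453909977027, 0.17069498873539987]) @ [[-0.61, -0.5, -0.62], [0.3, -0.87, 0.4], [0.73, -0.06, -0.68]]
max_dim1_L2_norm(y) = 1.28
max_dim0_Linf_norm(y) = 0.92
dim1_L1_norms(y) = [2.03, 2.18, 1.52, 1.31]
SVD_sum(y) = [[0.72, 0.58, 0.72], [0.75, 0.61, 0.76], [0.55, 0.44, 0.55], [0.46, 0.37, 0.46]] + [[-0.01, 0.04, -0.02], [-0.1, 0.31, -0.14], [0.04, -0.11, 0.05], [0.15, -0.42, 0.20]] + [[0.09, -0.01, -0.09], [-0.07, 0.01, 0.06], [0.01, -0.00, -0.01], [-0.05, 0.00, 0.04]]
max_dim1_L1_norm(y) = 2.18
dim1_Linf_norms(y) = [0.8, 0.92, 0.6, 0.7]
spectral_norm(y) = 2.06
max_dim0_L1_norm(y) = 2.59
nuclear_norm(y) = 2.85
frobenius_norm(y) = 2.16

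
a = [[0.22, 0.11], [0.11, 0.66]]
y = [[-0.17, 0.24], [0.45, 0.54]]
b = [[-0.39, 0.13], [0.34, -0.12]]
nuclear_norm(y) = 0.99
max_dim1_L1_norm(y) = 0.99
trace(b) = -0.51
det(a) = 0.13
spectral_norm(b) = 0.55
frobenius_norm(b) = 0.55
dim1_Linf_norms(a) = [0.22, 0.66]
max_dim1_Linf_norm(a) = 0.66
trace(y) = 0.37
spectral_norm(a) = 0.69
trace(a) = 0.88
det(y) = -0.20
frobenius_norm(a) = 0.71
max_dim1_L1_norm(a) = 0.77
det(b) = 0.00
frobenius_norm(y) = 0.76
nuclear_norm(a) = 0.88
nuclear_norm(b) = 0.55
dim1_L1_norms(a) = [0.33, 0.77]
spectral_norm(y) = 0.71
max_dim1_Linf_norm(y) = 0.54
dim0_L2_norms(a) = [0.25, 0.67]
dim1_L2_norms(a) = [0.25, 0.67]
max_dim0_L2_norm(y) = 0.59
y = b + a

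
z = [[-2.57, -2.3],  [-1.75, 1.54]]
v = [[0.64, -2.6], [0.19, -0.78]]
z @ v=[[-2.08, 8.48], [-0.83, 3.35]]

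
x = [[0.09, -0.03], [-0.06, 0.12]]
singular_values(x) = [0.15, 0.06]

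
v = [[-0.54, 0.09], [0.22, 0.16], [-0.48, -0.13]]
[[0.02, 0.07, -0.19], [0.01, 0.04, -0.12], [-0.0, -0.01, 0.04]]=v@[[-0.02, -0.07, 0.18],[0.11, 0.37, -1.0]]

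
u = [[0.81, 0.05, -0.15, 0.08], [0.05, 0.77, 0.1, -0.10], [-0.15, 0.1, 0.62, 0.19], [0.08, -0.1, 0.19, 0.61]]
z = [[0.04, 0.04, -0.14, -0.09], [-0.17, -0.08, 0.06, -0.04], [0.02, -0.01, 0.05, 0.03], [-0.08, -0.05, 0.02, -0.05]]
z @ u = [[0.05, 0.03, -0.11, -0.08], [-0.15, -0.06, 0.05, -0.02], [0.01, -0.00, 0.03, 0.03], [-0.07, -0.04, 0.01, -0.03]]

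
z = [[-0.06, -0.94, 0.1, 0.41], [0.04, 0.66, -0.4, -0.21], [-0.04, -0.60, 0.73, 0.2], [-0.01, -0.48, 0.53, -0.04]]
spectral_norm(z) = 1.67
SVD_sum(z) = [[-0.04, -0.76, 0.48, 0.24], [0.04, 0.65, -0.41, -0.20], [-0.04, -0.75, 0.47, 0.23], [-0.03, -0.54, 0.34, 0.17]] + [[-0.02,-0.18,-0.38,0.18], [0.0,0.01,0.01,-0.01], [0.01,0.11,0.23,-0.11], [0.01,0.10,0.22,-0.11]] + [[0.0,-0.00,-0.0,-0.01], [0.00,-0.00,-0.00,-0.00], [-0.01,0.04,0.02,0.08], [0.01,-0.05,-0.03,-0.1]] + [[0.00,-0.0,0.0,0.0],[0.00,-0.0,0.00,0.0],[0.00,-0.0,0.0,0.00],[0.0,-0.00,0.00,0.0]]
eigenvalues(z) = [1.3, -0.2, 0.01, 0.18]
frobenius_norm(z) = 1.78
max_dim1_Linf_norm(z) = 0.94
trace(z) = 1.29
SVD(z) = [[-0.56, -0.76, 0.06, 0.33], [0.48, 0.03, 0.00, 0.88], [-0.55, 0.48, -0.62, 0.29], [-0.39, 0.44, 0.78, 0.2]] @ diag([1.665646657796099, 0.5982118421181267, 0.14785306398324935, 0.0018096389381719621]) @ [[0.05, 0.82, -0.52, -0.25],[0.04, 0.39, 0.83, -0.40],[0.09, -0.42, -0.23, -0.87],[0.99, -0.02, 0.01, 0.11]]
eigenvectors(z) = [[0.49, -0.75, 0.99, 0.94],  [-0.48, 0.16, -0.02, -0.27],  [0.60, -0.07, 0.01, -0.22],  [0.4, 0.64, 0.10, -0.0]]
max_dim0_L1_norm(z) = 2.68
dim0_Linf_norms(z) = [0.06, 0.94, 0.73, 0.41]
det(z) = -0.00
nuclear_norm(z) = 2.41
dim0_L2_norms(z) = [0.08, 1.38, 0.99, 0.5]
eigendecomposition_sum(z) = [[-0.03, -0.57, 0.54, 0.16], [0.03, 0.55, -0.52, -0.15], [-0.04, -0.70, 0.66, 0.19], [-0.03, -0.47, 0.44, 0.13]] + [[-0.02, 0.02, -0.1, 0.20], [0.0, -0.0, 0.02, -0.04], [-0.00, 0.0, -0.01, 0.02], [0.02, -0.01, 0.09, -0.17]] + [[0.01,0.01,0.01,0.00],[-0.00,-0.0,-0.0,-0.00],[0.0,0.0,0.0,0.0],[0.00,0.00,0.00,0.00]] + [[-0.01, -0.4, -0.34, 0.05], [0.00, 0.11, 0.1, -0.01], [0.00, 0.1, 0.08, -0.01], [0.00, 0.00, 0.0, -0.0]]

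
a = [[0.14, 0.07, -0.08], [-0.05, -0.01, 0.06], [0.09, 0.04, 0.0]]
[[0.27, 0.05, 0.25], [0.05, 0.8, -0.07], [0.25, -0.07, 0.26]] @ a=[[0.06,0.03,-0.02], [-0.04,-0.01,0.04], [0.06,0.03,-0.02]]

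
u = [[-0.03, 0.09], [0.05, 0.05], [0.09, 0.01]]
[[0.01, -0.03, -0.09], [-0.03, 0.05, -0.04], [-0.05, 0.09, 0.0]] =u@ [[-0.52, 1.03, 0.16], [-0.11, -0.01, -0.95]]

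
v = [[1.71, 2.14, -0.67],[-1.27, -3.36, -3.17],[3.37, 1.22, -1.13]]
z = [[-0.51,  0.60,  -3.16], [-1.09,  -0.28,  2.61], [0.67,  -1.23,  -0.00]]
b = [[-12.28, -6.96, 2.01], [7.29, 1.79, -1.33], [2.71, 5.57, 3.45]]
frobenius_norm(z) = 4.54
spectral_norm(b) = 16.71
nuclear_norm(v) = 10.17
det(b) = 105.19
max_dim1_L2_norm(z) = 3.26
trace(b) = -7.04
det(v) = -19.38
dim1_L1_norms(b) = [21.25, 10.41, 11.73]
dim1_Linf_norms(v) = [2.14, 3.36, 3.37]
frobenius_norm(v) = 6.71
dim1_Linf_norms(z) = [3.16, 2.61, 1.23]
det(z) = -5.42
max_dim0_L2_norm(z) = 4.1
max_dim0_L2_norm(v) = 4.17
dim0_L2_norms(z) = [1.38, 1.4, 4.1]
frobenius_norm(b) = 17.65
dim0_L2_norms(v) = [3.99, 4.17, 3.43]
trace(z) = -0.79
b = z @ v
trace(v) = -2.78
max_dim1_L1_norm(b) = 21.25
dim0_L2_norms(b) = [14.54, 9.09, 4.21]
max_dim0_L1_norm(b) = 22.28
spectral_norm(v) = 5.50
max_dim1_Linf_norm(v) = 3.37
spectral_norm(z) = 4.16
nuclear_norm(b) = 23.43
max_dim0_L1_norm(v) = 6.72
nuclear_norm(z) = 6.60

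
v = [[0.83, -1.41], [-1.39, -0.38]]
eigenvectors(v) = [[0.84, 0.55],[-0.55, 0.83]]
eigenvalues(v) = [1.75, -1.3]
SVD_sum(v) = [[1.22, -0.84], [-0.76, 0.53]] + [[-0.39, -0.57], [-0.63, -0.91]]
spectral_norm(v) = 1.75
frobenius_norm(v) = 2.18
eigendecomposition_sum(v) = [[1.22,  -0.81], [-0.8,  0.53]] + [[-0.39, -0.60], [-0.59, -0.91]]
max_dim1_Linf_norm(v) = 1.41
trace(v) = 0.45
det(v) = -2.28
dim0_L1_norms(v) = [2.22, 1.79]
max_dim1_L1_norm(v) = 2.24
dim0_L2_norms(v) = [1.62, 1.46]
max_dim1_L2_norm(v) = 1.64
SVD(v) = [[-0.85, 0.53], [0.53, 0.85]] @ diag([1.750353254493334, 1.2999090293111257]) @ [[-0.82, 0.57], [-0.57, -0.82]]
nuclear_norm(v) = 3.05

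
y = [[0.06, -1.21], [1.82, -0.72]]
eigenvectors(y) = [[0.17+0.61j, 0.17-0.61j],[0.78+0.00j, (0.78-0j)]]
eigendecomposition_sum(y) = [[(0.03+0.76j), -0.61-0.14j], [0.91+0.21j, (-0.36+0.67j)]] + [[0.03-0.76j, -0.61+0.14j], [(0.91-0.21j), (-0.36-0.67j)]]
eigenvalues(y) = [(-0.33+1.43j), (-0.33-1.43j)]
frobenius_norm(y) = 2.30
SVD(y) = [[-0.34, -0.94], [-0.94, 0.34]] @ diag([2.045625104737015, 1.0554231051429925]) @ [[-0.85, 0.53], [0.53, 0.85]]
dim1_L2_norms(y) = [1.21, 1.96]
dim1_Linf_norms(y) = [1.21, 1.82]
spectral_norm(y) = 2.05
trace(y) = -0.66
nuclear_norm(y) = 3.10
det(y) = 2.16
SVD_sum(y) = [[0.59,  -0.37], [1.63,  -1.02]] + [[-0.53, -0.84], [0.19, 0.3]]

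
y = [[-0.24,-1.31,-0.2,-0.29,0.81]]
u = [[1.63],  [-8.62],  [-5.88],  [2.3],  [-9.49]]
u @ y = [[-0.39, -2.14, -0.33, -0.47, 1.32], [2.07, 11.29, 1.72, 2.5, -6.98], [1.41, 7.70, 1.18, 1.71, -4.76], [-0.55, -3.01, -0.46, -0.67, 1.86], [2.28, 12.43, 1.9, 2.75, -7.69]]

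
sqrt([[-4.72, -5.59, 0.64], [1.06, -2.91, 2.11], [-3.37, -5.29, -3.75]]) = [[(-0.16+0.76j), (-2-0.7j), (1.3-0.74j)], [(1.03-0.37j), 1.34+0.34j, (0.63+0.36j)], [(-1.14-0.47j), -3.32+0.43j, 0.74+0.46j]]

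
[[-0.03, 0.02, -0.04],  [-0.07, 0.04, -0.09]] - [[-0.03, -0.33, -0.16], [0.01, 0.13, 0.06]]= [[0.0, 0.35, 0.12], [-0.08, -0.09, -0.15]]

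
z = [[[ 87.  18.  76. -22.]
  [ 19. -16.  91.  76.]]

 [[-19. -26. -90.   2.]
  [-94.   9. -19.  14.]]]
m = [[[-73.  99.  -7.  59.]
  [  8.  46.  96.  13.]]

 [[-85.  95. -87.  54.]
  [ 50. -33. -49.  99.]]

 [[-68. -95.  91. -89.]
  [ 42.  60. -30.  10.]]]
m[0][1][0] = 8.0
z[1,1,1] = 9.0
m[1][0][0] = -85.0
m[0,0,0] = -73.0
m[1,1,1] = -33.0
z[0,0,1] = 18.0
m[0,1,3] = 13.0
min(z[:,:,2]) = -90.0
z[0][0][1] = 18.0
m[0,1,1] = 46.0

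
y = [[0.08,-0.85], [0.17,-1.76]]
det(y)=0.004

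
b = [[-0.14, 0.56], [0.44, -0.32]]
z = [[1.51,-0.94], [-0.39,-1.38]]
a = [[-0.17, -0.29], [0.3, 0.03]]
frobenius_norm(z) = 2.28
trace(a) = -0.14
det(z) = -2.45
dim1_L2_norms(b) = [0.58, 0.54]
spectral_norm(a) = 0.40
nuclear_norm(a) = 0.61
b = a @ z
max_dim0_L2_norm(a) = 0.34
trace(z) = 0.13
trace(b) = -0.46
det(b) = -0.20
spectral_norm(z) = 1.87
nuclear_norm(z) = 3.18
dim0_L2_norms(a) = [0.34, 0.29]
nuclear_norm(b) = 1.02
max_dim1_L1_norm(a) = 0.46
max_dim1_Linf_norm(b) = 0.56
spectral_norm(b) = 0.75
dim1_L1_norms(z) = [2.45, 1.77]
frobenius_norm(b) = 0.79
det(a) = 0.08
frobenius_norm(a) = 0.45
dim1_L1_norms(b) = [0.7, 0.76]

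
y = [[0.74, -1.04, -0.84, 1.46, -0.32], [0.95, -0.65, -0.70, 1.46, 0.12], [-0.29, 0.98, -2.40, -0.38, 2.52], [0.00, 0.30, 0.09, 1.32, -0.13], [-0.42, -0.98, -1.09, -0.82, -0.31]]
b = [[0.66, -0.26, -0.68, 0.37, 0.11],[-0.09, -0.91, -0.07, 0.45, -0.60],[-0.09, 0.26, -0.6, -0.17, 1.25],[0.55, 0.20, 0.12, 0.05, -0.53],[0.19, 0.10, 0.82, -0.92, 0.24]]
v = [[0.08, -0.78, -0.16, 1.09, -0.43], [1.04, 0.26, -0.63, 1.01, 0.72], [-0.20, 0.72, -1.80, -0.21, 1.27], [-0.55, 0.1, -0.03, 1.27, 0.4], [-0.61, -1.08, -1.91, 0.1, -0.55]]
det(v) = 0.68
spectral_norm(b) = 1.76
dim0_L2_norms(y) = [1.31, 1.87, 2.86, 2.61, 2.57]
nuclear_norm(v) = 8.20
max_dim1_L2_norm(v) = 2.35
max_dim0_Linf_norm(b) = 1.25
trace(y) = -1.30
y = b + v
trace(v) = -0.74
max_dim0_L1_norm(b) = 2.73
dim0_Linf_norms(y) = [0.95, 1.04, 2.4, 1.46, 2.52]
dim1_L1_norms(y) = [4.4, 3.88, 6.57, 1.84, 3.62]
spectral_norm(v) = 2.84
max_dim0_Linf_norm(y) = 2.52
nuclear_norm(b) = 4.91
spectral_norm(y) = 3.69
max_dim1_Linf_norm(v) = 1.91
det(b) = 0.00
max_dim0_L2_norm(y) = 2.86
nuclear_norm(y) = 9.27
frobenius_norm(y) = 5.17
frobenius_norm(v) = 4.26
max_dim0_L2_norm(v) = 2.7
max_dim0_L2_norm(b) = 1.51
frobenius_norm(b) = 2.61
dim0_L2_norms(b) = [0.89, 1.01, 1.23, 1.1, 1.51]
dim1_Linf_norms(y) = [1.46, 1.46, 2.52, 1.32, 1.09]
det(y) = 0.04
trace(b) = -0.56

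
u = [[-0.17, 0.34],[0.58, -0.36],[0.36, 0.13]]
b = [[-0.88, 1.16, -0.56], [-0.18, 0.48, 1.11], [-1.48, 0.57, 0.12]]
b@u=[[0.62, -0.79], [0.71, -0.09], [0.63, -0.69]]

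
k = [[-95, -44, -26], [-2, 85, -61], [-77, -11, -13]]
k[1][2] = -61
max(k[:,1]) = 85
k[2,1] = -11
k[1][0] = -2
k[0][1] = -44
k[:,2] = [-26, -61, -13]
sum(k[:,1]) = 30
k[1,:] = [-2, 85, -61]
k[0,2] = -26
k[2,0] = -77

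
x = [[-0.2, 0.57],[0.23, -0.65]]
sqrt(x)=[[0.03+0.22j, (0.02-0.62j)],[(0.01-0.25j), 0.01+0.70j]]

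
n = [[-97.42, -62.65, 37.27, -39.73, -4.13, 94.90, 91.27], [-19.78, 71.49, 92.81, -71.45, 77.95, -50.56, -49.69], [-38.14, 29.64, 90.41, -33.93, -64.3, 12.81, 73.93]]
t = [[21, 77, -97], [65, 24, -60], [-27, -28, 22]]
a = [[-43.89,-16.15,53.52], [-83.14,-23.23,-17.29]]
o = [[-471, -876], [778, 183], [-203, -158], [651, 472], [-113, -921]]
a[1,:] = [-83.14, -23.23, -17.29]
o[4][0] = -113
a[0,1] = -16.15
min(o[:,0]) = -471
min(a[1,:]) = -83.14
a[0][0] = -43.89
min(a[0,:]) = -43.89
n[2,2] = 90.41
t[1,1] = 24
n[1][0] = -19.78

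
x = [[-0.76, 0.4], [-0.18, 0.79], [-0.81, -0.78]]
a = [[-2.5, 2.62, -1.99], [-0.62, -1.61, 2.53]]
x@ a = [[1.65,  -2.64,  2.52], [-0.04,  -1.74,  2.36], [2.51,  -0.87,  -0.36]]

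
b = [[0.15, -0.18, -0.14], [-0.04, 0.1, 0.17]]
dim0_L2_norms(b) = [0.16, 0.21, 0.22]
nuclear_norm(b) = 0.41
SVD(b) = [[-0.82, 0.58], [0.58, 0.82]] @ diag([0.32898788232745374, 0.0822616148741164]) @ [[-0.44, 0.62, 0.65], [0.65, -0.27, 0.71]]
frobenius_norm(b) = 0.34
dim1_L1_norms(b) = [0.47, 0.31]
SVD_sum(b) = [[0.12,-0.17,-0.17], [-0.08,0.12,0.12]] + [[0.03, -0.01, 0.03], [0.04, -0.02, 0.05]]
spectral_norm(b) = 0.33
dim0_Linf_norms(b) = [0.15, 0.18, 0.17]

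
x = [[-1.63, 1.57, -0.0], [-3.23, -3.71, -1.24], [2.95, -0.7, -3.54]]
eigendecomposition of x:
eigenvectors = [[(-0.1-0.45j),  (-0.1+0.45j),  (-0.22+0j)], [0.67+0.00j,  0.67-0.00j,  0.42+0.00j], [(-0.58-0.02j),  (-0.58+0.02j),  0.88+0.00j]]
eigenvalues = [(-2.13+2.22j), (-2.13-2.22j), (-4.61+0j)]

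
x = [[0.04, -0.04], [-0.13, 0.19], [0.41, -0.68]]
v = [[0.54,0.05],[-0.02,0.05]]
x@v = [[0.02, -0.00], [-0.07, 0.00], [0.24, -0.01]]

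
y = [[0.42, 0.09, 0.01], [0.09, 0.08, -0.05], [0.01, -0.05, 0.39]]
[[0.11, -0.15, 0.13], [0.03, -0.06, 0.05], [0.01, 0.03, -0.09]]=y@[[0.21, -0.26, 0.27], [0.20, -0.42, 0.23], [0.05, 0.04, -0.21]]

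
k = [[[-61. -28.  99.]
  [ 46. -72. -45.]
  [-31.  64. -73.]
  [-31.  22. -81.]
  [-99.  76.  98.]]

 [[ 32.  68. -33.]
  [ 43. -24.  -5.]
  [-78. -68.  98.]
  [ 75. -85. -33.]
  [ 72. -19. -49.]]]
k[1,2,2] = 98.0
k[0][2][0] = -31.0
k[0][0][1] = -28.0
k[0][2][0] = -31.0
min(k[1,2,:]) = -78.0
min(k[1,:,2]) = -49.0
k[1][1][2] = -5.0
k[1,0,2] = -33.0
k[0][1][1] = -72.0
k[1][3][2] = -33.0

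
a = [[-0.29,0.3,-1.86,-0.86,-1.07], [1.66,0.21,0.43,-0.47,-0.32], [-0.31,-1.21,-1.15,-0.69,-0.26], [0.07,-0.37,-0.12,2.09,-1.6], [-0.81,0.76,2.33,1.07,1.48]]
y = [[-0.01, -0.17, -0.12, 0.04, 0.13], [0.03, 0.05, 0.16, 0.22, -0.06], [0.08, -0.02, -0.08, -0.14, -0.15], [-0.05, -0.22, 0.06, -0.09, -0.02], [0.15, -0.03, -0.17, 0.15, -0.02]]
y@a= [[-0.34, 0.19, 0.38, 0.39, 0.22], [0.09, -0.3, -0.38, 0.24, -0.53], [0.08, 0.05, -0.40, -0.46, -0.06], [-0.36, -0.12, -0.11, -0.1, 0.22], [-0.01, 0.17, -0.16, 0.29, -0.38]]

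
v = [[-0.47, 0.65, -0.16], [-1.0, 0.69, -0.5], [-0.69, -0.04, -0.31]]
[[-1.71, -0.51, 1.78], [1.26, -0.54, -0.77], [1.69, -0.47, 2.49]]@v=[[0.09, -1.53, -0.02], [0.48, 0.48, 0.31], [-2.04, 0.67, -0.81]]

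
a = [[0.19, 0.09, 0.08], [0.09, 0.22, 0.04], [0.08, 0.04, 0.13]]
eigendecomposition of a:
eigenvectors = [[-0.64,-0.64,0.42], [-0.66,0.19,-0.73], [-0.39,0.74,0.55]]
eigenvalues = [0.33, 0.07, 0.14]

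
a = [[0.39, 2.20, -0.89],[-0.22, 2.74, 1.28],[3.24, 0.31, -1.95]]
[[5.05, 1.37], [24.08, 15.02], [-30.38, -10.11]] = a @[[-6.61, -0.05], [5.69, 2.88], [5.5, 5.56]]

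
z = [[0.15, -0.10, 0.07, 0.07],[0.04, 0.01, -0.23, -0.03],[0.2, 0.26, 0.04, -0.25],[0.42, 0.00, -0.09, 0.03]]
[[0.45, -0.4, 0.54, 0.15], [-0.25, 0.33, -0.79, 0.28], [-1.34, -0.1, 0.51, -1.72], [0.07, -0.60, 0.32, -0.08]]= z @ [[-0.01, -1.6, 1.66, -0.95], [-1.40, -0.98, -1.02, -1.19], [0.52, -1.49, 3.81, -2.03], [3.98, -2.14, -1.16, 4.54]]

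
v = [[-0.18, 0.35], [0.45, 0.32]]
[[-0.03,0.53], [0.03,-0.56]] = v @ [[0.1, -1.69], [-0.04, 0.64]]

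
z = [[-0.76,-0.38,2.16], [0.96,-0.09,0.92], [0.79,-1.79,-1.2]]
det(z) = -5.606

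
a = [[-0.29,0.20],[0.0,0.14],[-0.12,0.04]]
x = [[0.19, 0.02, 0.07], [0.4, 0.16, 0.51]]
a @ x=[[0.02,0.03,0.08], [0.06,0.02,0.07], [-0.01,0.0,0.01]]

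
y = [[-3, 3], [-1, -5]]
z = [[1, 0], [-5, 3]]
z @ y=[[-3, 3], [12, -30]]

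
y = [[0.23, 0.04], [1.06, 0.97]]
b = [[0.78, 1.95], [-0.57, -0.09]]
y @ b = [[0.16,  0.44], [0.27,  1.98]]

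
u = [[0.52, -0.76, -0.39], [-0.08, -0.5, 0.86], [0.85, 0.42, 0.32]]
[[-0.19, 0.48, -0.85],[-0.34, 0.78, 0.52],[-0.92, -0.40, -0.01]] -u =[[-0.71, 1.24, -0.46], [-0.26, 1.28, -0.34], [-1.77, -0.82, -0.33]]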